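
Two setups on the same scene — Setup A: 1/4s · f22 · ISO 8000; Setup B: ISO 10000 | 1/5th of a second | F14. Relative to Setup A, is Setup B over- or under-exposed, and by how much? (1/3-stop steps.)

1 1/3 stops brighter

Aperture: f/22 → f/20 → f/18 → f/16 → f/14 — 1 1/3 stops larger aperture (brighter).
Shutter speed: 1/4 → 1/5 — 1/3 stop shorter (darker).
ISO: 8000 → 10000 — 1/3 stop higher (brighter).
Net: +1 1/3 −1/3 +1/3 = +1 1/3 stops.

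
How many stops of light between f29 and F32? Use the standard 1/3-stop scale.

1/3 stop

f/29 → f/32 — count the steps: 1 third-stops = 1/3 stop.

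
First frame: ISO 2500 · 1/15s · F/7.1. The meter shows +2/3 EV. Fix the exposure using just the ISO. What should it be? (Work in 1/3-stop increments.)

ISO 1600

Overexposed by 2/3 stop → need 2/3 stop darker.
ISO: 2500 → 2000 → 1600.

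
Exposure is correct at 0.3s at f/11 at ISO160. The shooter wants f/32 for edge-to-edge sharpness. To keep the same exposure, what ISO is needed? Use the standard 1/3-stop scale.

Aperture: f/11 → f/13 → f/14 → f/16 → f/18 → f/20 → f/22 → f/25 → f/29 → f/32 — 3 stops smaller aperture (darker).
Need 3 stops brighter from the ISO: 160 → 200 → 250 → 320 → 400 → 500 → 640 → 800 → 1000 → 1250.

ISO 1250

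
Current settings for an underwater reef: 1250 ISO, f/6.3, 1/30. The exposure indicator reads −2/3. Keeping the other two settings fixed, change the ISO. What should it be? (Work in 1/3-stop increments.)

ISO 2000

Underexposed by 2/3 stop → need 2/3 stop brighter.
ISO: 1250 → 1600 → 2000.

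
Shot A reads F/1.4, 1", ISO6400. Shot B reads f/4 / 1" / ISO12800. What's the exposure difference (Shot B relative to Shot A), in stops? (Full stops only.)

2 stops darker

Aperture: f/1.4 → f/2 → f/2.8 → f/4 — 3 stops smaller aperture (darker).
Shutter speed: unchanged.
ISO: 6400 → 12800 — 1 stop higher (brighter).
Net: −3 +1 = −2 stops.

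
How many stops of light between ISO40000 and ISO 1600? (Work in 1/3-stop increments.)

40000 → 32000 → 25600 → 20000 → 16000 → 12800 → 10000 → 8000 → 6400 → 5000 → 4000 → 3200 → 2500 → 2000 → 1600 — count the steps: 14 third-stops = 4 2/3 stops.

4 2/3 stops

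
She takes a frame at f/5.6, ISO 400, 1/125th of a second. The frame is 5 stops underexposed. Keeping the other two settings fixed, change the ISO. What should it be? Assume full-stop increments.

ISO 12800

Underexposed by 5 stops → need 5 stops brighter.
ISO: 400 → 800 → 1600 → 3200 → 6400 → 12800.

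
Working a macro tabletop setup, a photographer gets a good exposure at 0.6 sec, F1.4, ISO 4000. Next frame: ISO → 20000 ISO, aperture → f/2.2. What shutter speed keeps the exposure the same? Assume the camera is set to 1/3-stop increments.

0.3 s

ISO: 4000 → 5000 → 6400 → 8000 → 10000 → 12800 → 16000 → 20000 — 2 1/3 stops higher (brighter).
Aperture: f/1.4 → f/1.6 → f/1.8 → f/2 → f/2.2 — 1 1/3 stops stopped down (darker).
Net change so far: 1 stop brighter. Offset with the shutter speed: 0.6 → 0.5 → 0.4 → 0.3.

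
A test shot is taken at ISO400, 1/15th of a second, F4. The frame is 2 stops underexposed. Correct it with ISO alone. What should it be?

ISO 1600

Underexposed by 2 stops → need 2 stops brighter.
ISO: 400 → 800 → 1600.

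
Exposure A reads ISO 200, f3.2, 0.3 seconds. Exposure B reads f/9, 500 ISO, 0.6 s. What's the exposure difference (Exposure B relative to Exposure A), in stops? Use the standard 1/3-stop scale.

Aperture: f/3.2 → f/3.5 → f/4 → f/4.5 → f/5 → f/5.6 → f/6.3 → f/7.1 → f/8 → f/9 — 3 stops narrower (darker).
Shutter speed: 0.3 → 0.4 → 0.5 → 0.6 — 1 stop slower (brighter).
ISO: 200 → 250 → 320 → 400 → 500 — 1 1/3 stops raised (brighter).
Net: −3 +1 +1 1/3 = −2/3 stops.

2/3 stop darker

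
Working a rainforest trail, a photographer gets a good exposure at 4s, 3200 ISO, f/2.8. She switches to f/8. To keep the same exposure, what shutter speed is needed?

Aperture: f/2.8 → f/4 → f/5.6 → f/8 — 3 stops smaller aperture (darker).
Need 3 stops brighter from the shutter speed: 4 → 8 → 15 → 30.

30 s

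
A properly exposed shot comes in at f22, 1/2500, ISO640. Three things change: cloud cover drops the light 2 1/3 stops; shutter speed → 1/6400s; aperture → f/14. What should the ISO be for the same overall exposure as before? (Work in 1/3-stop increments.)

Scene light: 2 1/3 stops darker.
Shutter speed: 1/2500 → 1/3200 → 1/4000 → 1/5000 → 1/6400 — 1 1/3 stops faster (darker).
Aperture: f/22 → f/20 → f/18 → f/16 → f/14 — 1 1/3 stops opened up (brighter).
Net so far: 2 1/3 stops darker. ISO: 640 → 800 → 1000 → 1250 → 1600 → 2000 → 2500 → 3200.

ISO 3200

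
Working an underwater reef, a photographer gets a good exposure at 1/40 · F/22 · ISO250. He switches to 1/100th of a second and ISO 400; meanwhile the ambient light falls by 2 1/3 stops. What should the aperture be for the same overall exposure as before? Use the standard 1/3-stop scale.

Scene light: 2 1/3 stops darker.
Shutter speed: 1/40 → 1/50 → 1/60 → 1/80 → 1/100 — 1 1/3 stops shorter (darker).
ISO: 250 → 320 → 400 — 2/3 stop higher (brighter).
Net so far: 3 stops darker. Aperture: f/22 → f/20 → f/18 → f/16 → f/14 → f/13 → f/11 → f/10 → f/9 → f/8.

f/8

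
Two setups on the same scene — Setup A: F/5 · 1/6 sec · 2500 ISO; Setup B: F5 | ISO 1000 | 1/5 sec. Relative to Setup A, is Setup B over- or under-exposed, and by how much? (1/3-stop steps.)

Aperture: unchanged.
Shutter speed: 1/6 → 1/5 — 1/3 stop longer (brighter).
ISO: 2500 → 2000 → 1600 → 1250 → 1000 — 1 1/3 stops dropped (darker).
Net: +1/3 −1 1/3 = −1 stop.

1 stop darker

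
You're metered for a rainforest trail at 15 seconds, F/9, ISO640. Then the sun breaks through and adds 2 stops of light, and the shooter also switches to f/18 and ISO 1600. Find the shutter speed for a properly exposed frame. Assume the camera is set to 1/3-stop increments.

Scene light: 2 stops brighter.
Aperture: f/9 → f/10 → f/11 → f/13 → f/14 → f/16 → f/18 — 2 stops smaller aperture (darker).
ISO: 640 → 800 → 1000 → 1250 → 1600 — 1 1/3 stops higher (brighter).
Net so far: 1 1/3 stops brighter. Shutter speed: 15 → 13 → 10 → 8 → 6.

6 s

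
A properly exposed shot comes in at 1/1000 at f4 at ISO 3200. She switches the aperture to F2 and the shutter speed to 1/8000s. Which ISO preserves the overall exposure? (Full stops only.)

Aperture: f/4 → f/2.8 → f/2 — 2 stops opened up (brighter).
Shutter speed: 1/1000 → 1/2000 → 1/4000 → 1/8000 — 3 stops shorter (darker).
Net change so far: 1 stop darker. Offset with the ISO: 3200 → 6400.

ISO 6400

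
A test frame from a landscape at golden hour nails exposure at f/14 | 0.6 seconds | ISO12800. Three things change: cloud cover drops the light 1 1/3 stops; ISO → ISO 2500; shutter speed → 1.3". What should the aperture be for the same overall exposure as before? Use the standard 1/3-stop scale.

Scene light: 1 1/3 stops darker.
ISO: 12800 → 10000 → 8000 → 6400 → 5000 → 4000 → 3200 → 2500 — 2 1/3 stops dropped (darker).
Shutter speed: 0.6 → 0.8 → 1 → 1.3 — 1 stop slower (brighter).
Net so far: 2 2/3 stops darker. Aperture: f/14 → f/13 → f/11 → f/10 → f/9 → f/8 → f/7.1 → f/6.3 → f/5.6.

f/5.6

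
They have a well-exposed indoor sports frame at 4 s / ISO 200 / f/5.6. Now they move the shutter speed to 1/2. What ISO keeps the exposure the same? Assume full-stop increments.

ISO 1600

Shutter speed: 4 → 2 → 1 → 1/2 — 3 stops shorter (darker).
Need 3 stops brighter from the ISO: 200 → 400 → 800 → 1600.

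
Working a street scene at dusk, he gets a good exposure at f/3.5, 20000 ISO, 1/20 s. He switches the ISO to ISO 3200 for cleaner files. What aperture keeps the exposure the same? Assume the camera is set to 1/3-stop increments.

f/1.4

ISO: 20000 → 16000 → 12800 → 10000 → 8000 → 6400 → 5000 → 4000 → 3200 — 2 2/3 stops dropped (darker).
Need 2 2/3 stops brighter from the aperture: f/3.5 → f/3.2 → f/2.8 → f/2.5 → f/2.2 → f/2 → f/1.8 → f/1.6 → f/1.4.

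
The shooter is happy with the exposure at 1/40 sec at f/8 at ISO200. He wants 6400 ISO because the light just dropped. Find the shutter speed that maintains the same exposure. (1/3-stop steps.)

ISO: 200 → 250 → 320 → 400 → 500 → 640 → 800 → 1000 → 1250 → 1600 → 2000 → 2500 → 3200 → 4000 → 5000 → 6400 — 5 stops raised (brighter).
Need 5 stops darker from the shutter speed: 1/40 → 1/50 → 1/60 → 1/80 → 1/100 → 1/125 → 1/160 → 1/200 → 1/250 → 1/320 → 1/400 → 1/500 → 1/640 → 1/800 → 1/1000 → 1/1250.

1/1250s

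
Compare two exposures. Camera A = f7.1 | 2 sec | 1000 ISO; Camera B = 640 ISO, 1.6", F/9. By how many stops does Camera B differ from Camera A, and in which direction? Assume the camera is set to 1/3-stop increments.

Aperture: f/7.1 → f/8 → f/9 — 2/3 stop smaller aperture (darker).
Shutter speed: 2 → 1.6 — 1/3 stop shorter (darker).
ISO: 1000 → 800 → 640 — 2/3 stop dropped (darker).
Net: −2/3 −1/3 −2/3 = −1 2/3 stops.

1 2/3 stops darker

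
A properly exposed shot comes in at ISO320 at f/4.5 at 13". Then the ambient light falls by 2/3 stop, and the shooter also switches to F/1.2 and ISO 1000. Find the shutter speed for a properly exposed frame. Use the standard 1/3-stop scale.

0.5 s

Scene light: 2/3 stop darker.
Aperture: f/4.5 → f/4 → f/3.5 → f/3.2 → f/2.8 → f/2.5 → f/2.2 → f/2 → f/1.8 → f/1.6 → f/1.4 → f/1.2 — 3 2/3 stops opened up (brighter).
ISO: 320 → 400 → 500 → 640 → 800 → 1000 — 1 2/3 stops raised (brighter).
Net so far: 4 2/3 stops brighter. Shutter speed: 13 → 10 → 8 → 6 → 5 → 4 → 3.2 → 2.5 → 2 → 1.6 → 1.3 → 1 → 0.8 → 0.6 → 0.5.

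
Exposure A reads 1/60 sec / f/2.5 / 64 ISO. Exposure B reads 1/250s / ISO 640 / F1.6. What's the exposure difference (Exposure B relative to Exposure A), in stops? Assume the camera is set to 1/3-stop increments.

Aperture: f/2.5 → f/2.2 → f/2 → f/1.8 → f/1.6 — 1 1/3 stops opened up (brighter).
Shutter speed: 1/60 → 1/80 → 1/100 → 1/125 → 1/160 → 1/200 → 1/250 — 2 stops faster (darker).
ISO: 64 → 80 → 100 → 125 → 160 → 200 → 250 → 320 → 400 → 500 → 640 — 3 1/3 stops raised (brighter).
Net: +1 1/3 −2 +3 1/3 = +2 2/3 stops.

2 2/3 stops brighter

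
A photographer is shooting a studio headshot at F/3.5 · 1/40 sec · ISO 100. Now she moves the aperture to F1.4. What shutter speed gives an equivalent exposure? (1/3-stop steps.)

Aperture: f/3.5 → f/3.2 → f/2.8 → f/2.5 → f/2.2 → f/2 → f/1.8 → f/1.6 → f/1.4 — 2 2/3 stops larger aperture (brighter).
Need 2 2/3 stops darker from the shutter speed: 1/40 → 1/50 → 1/60 → 1/80 → 1/100 → 1/125 → 1/160 → 1/200 → 1/250.

1/250s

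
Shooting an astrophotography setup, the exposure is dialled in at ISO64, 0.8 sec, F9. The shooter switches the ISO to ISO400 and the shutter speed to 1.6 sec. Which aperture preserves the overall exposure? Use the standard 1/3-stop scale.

ISO: 64 → 80 → 100 → 125 → 160 → 200 → 250 → 320 → 400 — 2 2/3 stops higher (brighter).
Shutter speed: 0.8 → 1 → 1.3 → 1.6 — 1 stop longer (brighter).
Net change so far: 3 2/3 stops brighter. Offset with the aperture: f/9 → f/10 → f/11 → f/13 → f/14 → f/16 → f/18 → f/20 → f/22 → f/25 → f/29 → f/32.

f/32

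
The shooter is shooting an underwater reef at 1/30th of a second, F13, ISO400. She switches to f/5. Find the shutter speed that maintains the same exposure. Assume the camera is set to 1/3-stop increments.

Aperture: f/13 → f/11 → f/10 → f/9 → f/8 → f/7.1 → f/6.3 → f/5.6 → f/5 — 2 2/3 stops wider (brighter).
Need 2 2/3 stops darker from the shutter speed: 1/30 → 1/40 → 1/50 → 1/60 → 1/80 → 1/100 → 1/125 → 1/160 → 1/200.

1/200s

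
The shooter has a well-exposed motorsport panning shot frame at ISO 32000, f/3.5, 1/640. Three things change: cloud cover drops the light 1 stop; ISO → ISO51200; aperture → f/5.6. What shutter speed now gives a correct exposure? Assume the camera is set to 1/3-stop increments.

1/200s

Scene light: 1 stop darker.
ISO: 32000 → 40000 → 51200 — 2/3 stop higher (brighter).
Aperture: f/3.5 → f/4 → f/4.5 → f/5 → f/5.6 — 1 1/3 stops stopped down (darker).
Net so far: 1 2/3 stops darker. Shutter speed: 1/640 → 1/500 → 1/400 → 1/320 → 1/250 → 1/200.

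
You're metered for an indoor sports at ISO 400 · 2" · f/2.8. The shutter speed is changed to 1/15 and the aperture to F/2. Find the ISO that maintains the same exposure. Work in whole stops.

ISO 6400

Shutter speed: 2 → 1 → 1/2 → 1/4 → 1/8 → 1/15 — 5 stops shorter (darker).
Aperture: f/2.8 → f/2 — 1 stop wider (brighter).
Net change so far: 4 stops darker. Offset with the ISO: 400 → 800 → 1600 → 3200 → 6400.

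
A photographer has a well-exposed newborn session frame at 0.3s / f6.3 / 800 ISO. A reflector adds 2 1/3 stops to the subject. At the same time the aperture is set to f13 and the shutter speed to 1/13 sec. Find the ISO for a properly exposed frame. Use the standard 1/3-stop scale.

Scene light: 2 1/3 stops brighter.
Aperture: f/6.3 → f/7.1 → f/8 → f/9 → f/10 → f/11 → f/13 — 2 stops narrower (darker).
Shutter speed: 0.3 → 1/4 → 1/5 → 1/6 → 1/8 → 1/10 → 1/13 — 2 stops shorter (darker).
Net so far: 1 2/3 stops darker. ISO: 800 → 1000 → 1250 → 1600 → 2000 → 2500.

ISO 2500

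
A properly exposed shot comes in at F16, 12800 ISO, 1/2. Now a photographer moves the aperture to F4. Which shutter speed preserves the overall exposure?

1/30s

Aperture: f/16 → f/11 → f/8 → f/5.6 → f/4 — 4 stops opened up (brighter).
Need 4 stops darker from the shutter speed: 1/2 → 1/4 → 1/8 → 1/15 → 1/30.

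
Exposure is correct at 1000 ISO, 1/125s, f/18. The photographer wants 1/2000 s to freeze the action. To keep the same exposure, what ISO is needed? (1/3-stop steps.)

ISO 16000

Shutter speed: 1/125 → 1/160 → 1/200 → 1/250 → 1/320 → 1/400 → 1/500 → 1/640 → 1/800 → 1/1000 → 1/1250 → 1/1600 → 1/2000 — 4 stops faster (darker).
Need 4 stops brighter from the ISO: 1000 → 1250 → 1600 → 2000 → 2500 → 3200 → 4000 → 5000 → 6400 → 8000 → 10000 → 12800 → 16000.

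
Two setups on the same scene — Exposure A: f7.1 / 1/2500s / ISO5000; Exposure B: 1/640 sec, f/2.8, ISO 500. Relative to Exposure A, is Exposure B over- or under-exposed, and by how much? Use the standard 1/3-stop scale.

1 1/3 stops brighter

Aperture: f/7.1 → f/6.3 → f/5.6 → f/5 → f/4.5 → f/4 → f/3.5 → f/3.2 → f/2.8 — 2 2/3 stops opened up (brighter).
Shutter speed: 1/2500 → 1/2000 → 1/1600 → 1/1250 → 1/1000 → 1/800 → 1/640 — 2 stops longer (brighter).
ISO: 5000 → 4000 → 3200 → 2500 → 2000 → 1600 → 1250 → 1000 → 800 → 640 → 500 — 3 1/3 stops dropped (darker).
Net: +2 2/3 +2 −3 1/3 = +1 1/3 stops.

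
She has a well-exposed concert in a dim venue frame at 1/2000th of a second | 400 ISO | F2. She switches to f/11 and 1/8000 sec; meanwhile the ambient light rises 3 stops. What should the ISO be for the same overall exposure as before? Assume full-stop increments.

ISO 6400

Scene light: 3 stops brighter.
Aperture: f/2 → f/2.8 → f/4 → f/5.6 → f/8 → f/11 — 5 stops smaller aperture (darker).
Shutter speed: 1/2000 → 1/4000 → 1/8000 — 2 stops shorter (darker).
Net so far: 4 stops darker. ISO: 400 → 800 → 1600 → 3200 → 6400.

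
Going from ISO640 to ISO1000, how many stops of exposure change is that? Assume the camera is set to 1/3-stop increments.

2/3 stop

640 → 800 → 1000 — count the steps: 2 third-stops = 2/3 stop.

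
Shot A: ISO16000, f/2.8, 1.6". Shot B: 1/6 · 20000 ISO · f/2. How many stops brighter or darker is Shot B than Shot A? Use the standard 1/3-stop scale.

Aperture: f/2.8 → f/2.5 → f/2.2 → f/2 — 1 stop larger aperture (brighter).
Shutter speed: 1.6 → 1.3 → 1 → 0.8 → 0.6 → 0.5 → 0.4 → 0.3 → 1/4 → 1/5 → 1/6 — 3 1/3 stops faster (darker).
ISO: 16000 → 20000 — 1/3 stop raised (brighter).
Net: +1 −3 1/3 +1/3 = −2 stops.

2 stops darker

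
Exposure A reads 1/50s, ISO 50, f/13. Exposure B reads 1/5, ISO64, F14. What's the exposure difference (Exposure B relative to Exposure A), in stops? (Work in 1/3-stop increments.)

3 1/3 stops brighter

Aperture: f/13 → f/14 — 1/3 stop narrower (darker).
Shutter speed: 1/50 → 1/40 → 1/30 → 1/25 → 1/20 → 1/15 → 1/13 → 1/10 → 1/8 → 1/6 → 1/5 — 3 1/3 stops longer (brighter).
ISO: 50 → 64 — 1/3 stop raised (brighter).
Net: −1/3 +3 1/3 +1/3 = +3 1/3 stops.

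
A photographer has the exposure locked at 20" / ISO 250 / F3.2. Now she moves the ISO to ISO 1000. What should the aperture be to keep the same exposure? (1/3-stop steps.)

ISO: 250 → 320 → 400 → 500 → 640 → 800 → 1000 — 2 stops raised (brighter).
Need 2 stops darker from the aperture: f/3.2 → f/3.5 → f/4 → f/4.5 → f/5 → f/5.6 → f/6.3.

f/6.3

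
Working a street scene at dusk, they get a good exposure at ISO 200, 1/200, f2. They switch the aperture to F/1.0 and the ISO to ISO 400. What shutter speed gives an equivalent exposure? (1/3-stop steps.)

1/1600s

Aperture: f/2 → f/1.8 → f/1.6 → f/1.4 → f/1.2 → f/1.1 → f/1.0 — 2 stops wider (brighter).
ISO: 200 → 250 → 320 → 400 — 1 stop higher (brighter).
Net change so far: 3 stops brighter. Offset with the shutter speed: 1/200 → 1/250 → 1/320 → 1/400 → 1/500 → 1/640 → 1/800 → 1/1000 → 1/1250 → 1/1600.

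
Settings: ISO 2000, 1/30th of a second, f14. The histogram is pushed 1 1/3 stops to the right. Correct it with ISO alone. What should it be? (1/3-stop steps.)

ISO 800

Overexposed by 1 1/3 stops → need 1 1/3 stops darker.
ISO: 2000 → 1600 → 1250 → 1000 → 800.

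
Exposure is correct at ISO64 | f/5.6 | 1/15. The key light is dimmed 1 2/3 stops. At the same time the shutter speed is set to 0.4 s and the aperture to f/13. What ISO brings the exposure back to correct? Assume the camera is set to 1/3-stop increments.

Scene light: 1 2/3 stops darker.
Shutter speed: 1/15 → 1/13 → 1/10 → 1/8 → 1/6 → 1/5 → 1/4 → 0.3 → 0.4 — 2 2/3 stops slower (brighter).
Aperture: f/5.6 → f/6.3 → f/7.1 → f/8 → f/9 → f/10 → f/11 → f/13 — 2 1/3 stops narrower (darker).
Net so far: 1 1/3 stops darker. ISO: 64 → 80 → 100 → 125 → 160.

ISO 160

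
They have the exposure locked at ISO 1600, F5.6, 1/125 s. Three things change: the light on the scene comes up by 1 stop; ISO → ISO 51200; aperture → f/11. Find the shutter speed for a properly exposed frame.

Scene light: 1 stop brighter.
ISO: 1600 → 3200 → 6400 → 12800 → 25600 → 51200 — 5 stops raised (brighter).
Aperture: f/5.6 → f/8 → f/11 — 2 stops narrower (darker).
Net so far: 4 stops brighter. Shutter speed: 1/125 → 1/250 → 1/500 → 1/1000 → 1/2000.

1/2000s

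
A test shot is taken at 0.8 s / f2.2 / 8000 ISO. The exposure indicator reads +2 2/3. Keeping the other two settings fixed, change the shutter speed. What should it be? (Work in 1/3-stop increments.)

1/8s

Overexposed by 2 2/3 stops → need 2 2/3 stops darker.
Shutter speed: 0.8 → 0.6 → 0.5 → 0.4 → 0.3 → 1/4 → 1/5 → 1/6 → 1/8.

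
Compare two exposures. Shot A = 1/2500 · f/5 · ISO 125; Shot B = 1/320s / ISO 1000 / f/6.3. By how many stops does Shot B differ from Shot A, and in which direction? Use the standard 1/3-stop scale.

Aperture: f/5 → f/5.6 → f/6.3 — 2/3 stop narrower (darker).
Shutter speed: 1/2500 → 1/2000 → 1/1600 → 1/1250 → 1/1000 → 1/800 → 1/640 → 1/500 → 1/400 → 1/320 — 3 stops slower (brighter).
ISO: 125 → 160 → 200 → 250 → 320 → 400 → 500 → 640 → 800 → 1000 — 3 stops raised (brighter).
Net: −2/3 +3 +3 = +5 1/3 stops.

5 1/3 stops brighter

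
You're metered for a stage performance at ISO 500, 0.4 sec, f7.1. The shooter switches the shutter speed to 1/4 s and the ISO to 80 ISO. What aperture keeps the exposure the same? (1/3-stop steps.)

f/2.2

Shutter speed: 0.4 → 0.3 → 1/4 — 2/3 stop shorter (darker).
ISO: 500 → 400 → 320 → 250 → 200 → 160 → 125 → 100 → 80 — 2 2/3 stops lower (darker).
Net change so far: 3 1/3 stops darker. Offset with the aperture: f/7.1 → f/6.3 → f/5.6 → f/5 → f/4.5 → f/4 → f/3.5 → f/3.2 → f/2.8 → f/2.5 → f/2.2.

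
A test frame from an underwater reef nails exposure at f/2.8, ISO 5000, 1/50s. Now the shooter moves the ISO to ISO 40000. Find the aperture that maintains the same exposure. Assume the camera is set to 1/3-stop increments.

f/8

ISO: 5000 → 6400 → 8000 → 10000 → 12800 → 16000 → 20000 → 25600 → 32000 → 40000 — 3 stops raised (brighter).
Need 3 stops darker from the aperture: f/2.8 → f/3.2 → f/3.5 → f/4 → f/4.5 → f/5 → f/5.6 → f/6.3 → f/7.1 → f/8.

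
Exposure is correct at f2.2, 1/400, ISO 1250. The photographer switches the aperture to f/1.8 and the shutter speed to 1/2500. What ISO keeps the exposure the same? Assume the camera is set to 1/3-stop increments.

Aperture: f/2.2 → f/2 → f/1.8 — 2/3 stop opened up (brighter).
Shutter speed: 1/400 → 1/500 → 1/640 → 1/800 → 1/1000 → 1/1250 → 1/1600 → 1/2000 → 1/2500 — 2 2/3 stops faster (darker).
Net change so far: 2 stops darker. Offset with the ISO: 1250 → 1600 → 2000 → 2500 → 3200 → 4000 → 5000.

ISO 5000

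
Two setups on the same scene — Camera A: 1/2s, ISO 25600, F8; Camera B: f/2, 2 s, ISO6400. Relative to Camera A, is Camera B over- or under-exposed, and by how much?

Aperture: f/8 → f/5.6 → f/4 → f/2.8 → f/2 — 4 stops larger aperture (brighter).
Shutter speed: 1/2 → 1 → 2 — 2 stops longer (brighter).
ISO: 25600 → 12800 → 6400 — 2 stops lower (darker).
Net: +4 +2 −2 = +4 stops.

4 stops brighter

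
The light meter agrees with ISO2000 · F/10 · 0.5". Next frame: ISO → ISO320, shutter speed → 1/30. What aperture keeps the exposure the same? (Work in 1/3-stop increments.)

f/1.0

ISO: 2000 → 1600 → 1250 → 1000 → 800 → 640 → 500 → 400 → 320 — 2 2/3 stops dropped (darker).
Shutter speed: 0.5 → 0.4 → 0.3 → 1/4 → 1/5 → 1/6 → 1/8 → 1/10 → 1/13 → 1/15 → 1/20 → 1/25 → 1/30 — 4 stops faster (darker).
Net change so far: 6 2/3 stops darker. Offset with the aperture: f/10 → f/9 → f/8 → f/7.1 → f/6.3 → f/5.6 → f/5 → f/4.5 → f/4 → f/3.5 → f/3.2 → f/2.8 → f/2.5 → f/2.2 → f/2 → f/1.8 → f/1.6 → f/1.4 → f/1.2 → f/1.1 → f/1.0.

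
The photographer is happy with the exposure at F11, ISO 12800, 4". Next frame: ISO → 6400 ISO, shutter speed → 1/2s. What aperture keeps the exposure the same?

ISO: 12800 → 6400 — 1 stop lower (darker).
Shutter speed: 4 → 2 → 1 → 1/2 — 3 stops shorter (darker).
Net change so far: 4 stops darker. Offset with the aperture: f/11 → f/8 → f/5.6 → f/4 → f/2.8.

f/2.8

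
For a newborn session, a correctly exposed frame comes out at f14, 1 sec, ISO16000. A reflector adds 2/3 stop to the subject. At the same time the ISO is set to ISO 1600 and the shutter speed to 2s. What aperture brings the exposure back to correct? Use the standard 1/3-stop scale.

Scene light: 2/3 stop brighter.
ISO: 16000 → 12800 → 10000 → 8000 → 6400 → 5000 → 4000 → 3200 → 2500 → 2000 → 1600 — 3 1/3 stops dropped (darker).
Shutter speed: 1 → 1.3 → 1.6 → 2 — 1 stop slower (brighter).
Net so far: 1 2/3 stops darker. Aperture: f/14 → f/13 → f/11 → f/10 → f/9 → f/8.

f/8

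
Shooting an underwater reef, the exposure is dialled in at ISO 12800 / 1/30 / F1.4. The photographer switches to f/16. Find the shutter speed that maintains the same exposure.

4 s

Aperture: f/1.4 → f/2 → f/2.8 → f/4 → f/5.6 → f/8 → f/11 → f/16 — 7 stops narrower (darker).
Need 7 stops brighter from the shutter speed: 1/30 → 1/15 → 1/8 → 1/4 → 1/2 → 1 → 2 → 4.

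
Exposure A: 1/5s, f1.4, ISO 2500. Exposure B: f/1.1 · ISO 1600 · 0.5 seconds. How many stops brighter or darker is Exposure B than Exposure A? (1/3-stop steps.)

Aperture: f/1.4 → f/1.2 → f/1.1 — 2/3 stop opened up (brighter).
Shutter speed: 1/5 → 1/4 → 0.3 → 0.4 → 0.5 — 1 1/3 stops longer (brighter).
ISO: 2500 → 2000 → 1600 — 2/3 stop dropped (darker).
Net: +2/3 +1 1/3 −2/3 = +1 1/3 stops.

1 1/3 stops brighter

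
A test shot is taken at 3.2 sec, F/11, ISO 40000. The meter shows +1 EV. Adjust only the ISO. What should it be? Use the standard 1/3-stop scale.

ISO 20000

Overexposed by 1 stop → need 1 stop darker.
ISO: 40000 → 32000 → 25600 → 20000.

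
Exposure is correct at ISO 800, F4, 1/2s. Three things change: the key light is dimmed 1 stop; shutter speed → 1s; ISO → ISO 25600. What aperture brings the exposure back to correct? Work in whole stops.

f/22

Scene light: 1 stop darker.
Shutter speed: 1/2 → 1 — 1 stop slower (brighter).
ISO: 800 → 1600 → 3200 → 6400 → 12800 → 25600 — 5 stops raised (brighter).
Net so far: 5 stops brighter. Aperture: f/4 → f/5.6 → f/8 → f/11 → f/16 → f/22.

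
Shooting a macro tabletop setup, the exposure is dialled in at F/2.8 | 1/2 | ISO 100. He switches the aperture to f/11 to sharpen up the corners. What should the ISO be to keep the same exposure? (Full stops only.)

ISO 1600

Aperture: f/2.8 → f/4 → f/5.6 → f/8 → f/11 — 4 stops stopped down (darker).
Need 4 stops brighter from the ISO: 100 → 200 → 400 → 800 → 1600.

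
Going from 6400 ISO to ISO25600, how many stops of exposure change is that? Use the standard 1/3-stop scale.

6400 → 8000 → 10000 → 12800 → 16000 → 20000 → 25600 — count the steps: 6 third-stops = 2 stops.

2 stops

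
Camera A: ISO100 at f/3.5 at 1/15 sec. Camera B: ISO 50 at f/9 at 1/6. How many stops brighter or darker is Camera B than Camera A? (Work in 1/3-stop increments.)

Aperture: f/3.5 → f/4 → f/4.5 → f/5 → f/5.6 → f/6.3 → f/7.1 → f/8 → f/9 — 2 2/3 stops narrower (darker).
Shutter speed: 1/15 → 1/13 → 1/10 → 1/8 → 1/6 — 1 1/3 stops longer (brighter).
ISO: 100 → 80 → 64 → 50 — 1 stop dropped (darker).
Net: −2 2/3 +1 1/3 −1 = −2 1/3 stops.

2 1/3 stops darker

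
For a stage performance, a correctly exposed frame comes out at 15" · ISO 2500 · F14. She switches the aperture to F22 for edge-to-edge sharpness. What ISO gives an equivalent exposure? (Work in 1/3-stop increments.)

ISO 6400

Aperture: f/14 → f/16 → f/18 → f/20 → f/22 — 1 1/3 stops smaller aperture (darker).
Need 1 1/3 stops brighter from the ISO: 2500 → 3200 → 4000 → 5000 → 6400.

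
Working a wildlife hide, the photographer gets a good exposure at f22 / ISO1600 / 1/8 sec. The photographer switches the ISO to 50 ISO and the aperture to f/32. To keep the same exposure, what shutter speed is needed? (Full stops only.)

8 s

ISO: 1600 → 800 → 400 → 200 → 100 → 50 — 5 stops lower (darker).
Aperture: f/22 → f/32 — 1 stop stopped down (darker).
Net change so far: 6 stops darker. Offset with the shutter speed: 1/8 → 1/4 → 1/2 → 1 → 2 → 4 → 8.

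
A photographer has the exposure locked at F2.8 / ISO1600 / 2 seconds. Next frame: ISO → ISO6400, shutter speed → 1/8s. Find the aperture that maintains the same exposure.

ISO: 1600 → 3200 → 6400 — 2 stops higher (brighter).
Shutter speed: 2 → 1 → 1/2 → 1/4 → 1/8 — 4 stops faster (darker).
Net change so far: 2 stops darker. Offset with the aperture: f/2.8 → f/2 → f/1.4.

f/1.4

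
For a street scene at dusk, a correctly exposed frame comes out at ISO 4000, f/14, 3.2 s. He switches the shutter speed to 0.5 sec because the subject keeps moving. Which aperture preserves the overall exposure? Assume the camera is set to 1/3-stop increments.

f/5.6

Shutter speed: 3.2 → 2.5 → 2 → 1.6 → 1.3 → 1 → 0.8 → 0.6 → 0.5 — 2 2/3 stops shorter (darker).
Need 2 2/3 stops brighter from the aperture: f/14 → f/13 → f/11 → f/10 → f/9 → f/8 → f/7.1 → f/6.3 → f/5.6.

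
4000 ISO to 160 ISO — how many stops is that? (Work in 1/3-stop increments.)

4000 → 3200 → 2500 → 2000 → 1600 → 1250 → 1000 → 800 → 640 → 500 → 400 → 320 → 250 → 200 → 160 — count the steps: 14 third-stops = 4 2/3 stops.

4 2/3 stops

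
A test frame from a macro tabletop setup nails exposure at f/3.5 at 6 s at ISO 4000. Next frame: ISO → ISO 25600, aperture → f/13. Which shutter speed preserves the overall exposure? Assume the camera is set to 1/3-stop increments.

ISO: 4000 → 5000 → 6400 → 8000 → 10000 → 12800 → 16000 → 20000 → 25600 — 2 2/3 stops higher (brighter).
Aperture: f/3.5 → f/4 → f/4.5 → f/5 → f/5.6 → f/6.3 → f/7.1 → f/8 → f/9 → f/10 → f/11 → f/13 — 3 2/3 stops stopped down (darker).
Net change so far: 1 stop darker. Offset with the shutter speed: 6 → 8 → 10 → 13.

13 s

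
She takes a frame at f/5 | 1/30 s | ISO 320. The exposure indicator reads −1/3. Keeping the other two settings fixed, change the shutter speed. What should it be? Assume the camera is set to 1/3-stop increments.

1/25s

Underexposed by 1/3 stop → need 1/3 stop brighter.
Shutter speed: 1/30 → 1/25.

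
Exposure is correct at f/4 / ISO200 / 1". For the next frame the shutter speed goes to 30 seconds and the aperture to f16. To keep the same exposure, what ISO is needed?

ISO 100

Shutter speed: 1 → 2 → 4 → 8 → 15 → 30 — 5 stops slower (brighter).
Aperture: f/4 → f/5.6 → f/8 → f/11 → f/16 — 4 stops smaller aperture (darker).
Net change so far: 1 stop brighter. Offset with the ISO: 200 → 100.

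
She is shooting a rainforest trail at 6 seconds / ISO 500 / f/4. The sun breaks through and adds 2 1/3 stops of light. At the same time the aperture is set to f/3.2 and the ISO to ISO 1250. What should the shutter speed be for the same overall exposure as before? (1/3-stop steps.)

Scene light: 2 1/3 stops brighter.
Aperture: f/4 → f/3.5 → f/3.2 — 2/3 stop larger aperture (brighter).
ISO: 500 → 640 → 800 → 1000 → 1250 — 1 1/3 stops higher (brighter).
Net so far: 4 1/3 stops brighter. Shutter speed: 6 → 5 → 4 → 3.2 → 2.5 → 2 → 1.6 → 1.3 → 1 → 0.8 → 0.6 → 0.5 → 0.4 → 0.3.

0.3 s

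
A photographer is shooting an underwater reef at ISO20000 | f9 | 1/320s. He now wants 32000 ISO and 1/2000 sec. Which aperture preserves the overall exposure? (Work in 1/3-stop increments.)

ISO: 20000 → 25600 → 32000 — 2/3 stop raised (brighter).
Shutter speed: 1/320 → 1/400 → 1/500 → 1/640 → 1/800 → 1/1000 → 1/1250 → 1/1600 → 1/2000 — 2 2/3 stops shorter (darker).
Net change so far: 2 stops darker. Offset with the aperture: f/9 → f/8 → f/7.1 → f/6.3 → f/5.6 → f/5 → f/4.5.

f/4.5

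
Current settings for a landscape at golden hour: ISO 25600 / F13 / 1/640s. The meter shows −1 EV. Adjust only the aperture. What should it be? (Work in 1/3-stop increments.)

f/9

Underexposed by 1 stop → need 1 stop brighter.
Aperture: f/13 → f/11 → f/10 → f/9.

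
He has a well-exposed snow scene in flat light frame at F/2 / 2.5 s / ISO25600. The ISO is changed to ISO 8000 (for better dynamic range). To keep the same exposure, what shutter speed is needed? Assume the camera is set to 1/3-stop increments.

ISO: 25600 → 20000 → 16000 → 12800 → 10000 → 8000 — 1 2/3 stops dropped (darker).
Need 1 2/3 stops brighter from the shutter speed: 2.5 → 3.2 → 4 → 5 → 6 → 8.

8 s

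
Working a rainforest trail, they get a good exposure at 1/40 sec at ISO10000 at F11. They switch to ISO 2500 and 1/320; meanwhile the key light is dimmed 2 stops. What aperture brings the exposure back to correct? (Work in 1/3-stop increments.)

Scene light: 2 stops darker.
ISO: 10000 → 8000 → 6400 → 5000 → 4000 → 3200 → 2500 — 2 stops dropped (darker).
Shutter speed: 1/40 → 1/50 → 1/60 → 1/80 → 1/100 → 1/125 → 1/160 → 1/200 → 1/250 → 1/320 — 3 stops faster (darker).
Net so far: 7 stops darker. Aperture: f/11 → f/10 → f/9 → f/8 → f/7.1 → f/6.3 → f/5.6 → f/5 → f/4.5 → f/4 → f/3.5 → f/3.2 → f/2.8 → f/2.5 → f/2.2 → f/2 → f/1.8 → f/1.6 → f/1.4 → f/1.2 → f/1.1 → f/1.0.

f/1.0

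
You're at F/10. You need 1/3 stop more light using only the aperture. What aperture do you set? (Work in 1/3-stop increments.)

Aperture: f/10 → f/9 — 1/3 stop larger aperture (brighter).

f/9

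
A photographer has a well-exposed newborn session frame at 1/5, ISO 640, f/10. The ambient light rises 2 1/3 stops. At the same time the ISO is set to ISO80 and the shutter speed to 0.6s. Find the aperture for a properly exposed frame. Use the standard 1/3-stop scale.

f/14

Scene light: 2 1/3 stops brighter.
ISO: 640 → 500 → 400 → 320 → 250 → 200 → 160 → 125 → 100 → 80 — 3 stops dropped (darker).
Shutter speed: 1/5 → 1/4 → 0.3 → 0.4 → 0.5 → 0.6 — 1 2/3 stops longer (brighter).
Net so far: 1 stop brighter. Aperture: f/10 → f/11 → f/13 → f/14.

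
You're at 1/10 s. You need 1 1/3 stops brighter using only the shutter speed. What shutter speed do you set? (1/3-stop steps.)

Shutter speed: 1/10 → 1/8 → 1/6 → 1/5 → 1/4 — 1 1/3 stops slower (brighter).

1/4s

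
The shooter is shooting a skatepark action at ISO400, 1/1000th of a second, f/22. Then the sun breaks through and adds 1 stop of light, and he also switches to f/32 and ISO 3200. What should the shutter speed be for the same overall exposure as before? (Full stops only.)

1/8000s

Scene light: 1 stop brighter.
Aperture: f/22 → f/32 — 1 stop smaller aperture (darker).
ISO: 400 → 800 → 1600 → 3200 — 3 stops raised (brighter).
Net so far: 3 stops brighter. Shutter speed: 1/1000 → 1/2000 → 1/4000 → 1/8000.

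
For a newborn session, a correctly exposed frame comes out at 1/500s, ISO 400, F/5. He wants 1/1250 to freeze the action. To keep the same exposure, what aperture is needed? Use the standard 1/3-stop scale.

Shutter speed: 1/500 → 1/640 → 1/800 → 1/1000 → 1/1250 — 1 1/3 stops shorter (darker).
Need 1 1/3 stops brighter from the aperture: f/5 → f/4.5 → f/4 → f/3.5 → f/3.2.

f/3.2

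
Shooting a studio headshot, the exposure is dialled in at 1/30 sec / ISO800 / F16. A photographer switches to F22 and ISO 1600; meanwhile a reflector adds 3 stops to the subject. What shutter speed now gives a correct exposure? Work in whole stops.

Scene light: 3 stops brighter.
Aperture: f/16 → f/22 — 1 stop narrower (darker).
ISO: 800 → 1600 — 1 stop higher (brighter).
Net so far: 3 stops brighter. Shutter speed: 1/30 → 1/60 → 1/125 → 1/250.

1/250s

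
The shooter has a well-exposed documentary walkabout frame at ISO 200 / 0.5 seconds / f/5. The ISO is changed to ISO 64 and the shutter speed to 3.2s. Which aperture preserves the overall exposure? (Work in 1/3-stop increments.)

ISO: 200 → 160 → 125 → 100 → 80 → 64 — 1 2/3 stops lower (darker).
Shutter speed: 0.5 → 0.6 → 0.8 → 1 → 1.3 → 1.6 → 2 → 2.5 → 3.2 — 2 2/3 stops slower (brighter).
Net change so far: 1 stop brighter. Offset with the aperture: f/5 → f/5.6 → f/6.3 → f/7.1.

f/7.1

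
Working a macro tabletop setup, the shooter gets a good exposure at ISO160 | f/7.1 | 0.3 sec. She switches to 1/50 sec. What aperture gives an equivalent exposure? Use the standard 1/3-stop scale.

Shutter speed: 0.3 → 1/4 → 1/5 → 1/6 → 1/8 → 1/10 → 1/13 → 1/15 → 1/20 → 1/25 → 1/30 → 1/40 → 1/50 — 4 stops faster (darker).
Need 4 stops brighter from the aperture: f/7.1 → f/6.3 → f/5.6 → f/5 → f/4.5 → f/4 → f/3.5 → f/3.2 → f/2.8 → f/2.5 → f/2.2 → f/2 → f/1.8.

f/1.8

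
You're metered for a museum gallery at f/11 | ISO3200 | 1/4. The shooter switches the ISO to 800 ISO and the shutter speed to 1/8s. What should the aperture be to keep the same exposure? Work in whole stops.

ISO: 3200 → 1600 → 800 — 2 stops dropped (darker).
Shutter speed: 1/4 → 1/8 — 1 stop faster (darker).
Net change so far: 3 stops darker. Offset with the aperture: f/11 → f/8 → f/5.6 → f/4.

f/4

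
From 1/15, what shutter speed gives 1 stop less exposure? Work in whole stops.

Shutter speed: 1/15 → 1/30 — 1 stop shorter (darker).

1/30s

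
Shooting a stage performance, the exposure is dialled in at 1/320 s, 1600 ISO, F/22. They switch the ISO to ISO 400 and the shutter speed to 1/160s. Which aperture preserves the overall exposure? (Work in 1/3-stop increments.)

f/16

ISO: 1600 → 1250 → 1000 → 800 → 640 → 500 → 400 — 2 stops lower (darker).
Shutter speed: 1/320 → 1/250 → 1/200 → 1/160 — 1 stop slower (brighter).
Net change so far: 1 stop darker. Offset with the aperture: f/22 → f/20 → f/18 → f/16.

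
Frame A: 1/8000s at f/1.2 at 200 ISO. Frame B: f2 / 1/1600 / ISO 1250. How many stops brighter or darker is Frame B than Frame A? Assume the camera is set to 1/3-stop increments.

3 2/3 stops brighter

Aperture: f/1.2 → f/1.4 → f/1.6 → f/1.8 → f/2 — 1 1/3 stops smaller aperture (darker).
Shutter speed: 1/8000 → 1/6400 → 1/5000 → 1/4000 → 1/3200 → 1/2500 → 1/2000 → 1/1600 — 2 1/3 stops slower (brighter).
ISO: 200 → 250 → 320 → 400 → 500 → 640 → 800 → 1000 → 1250 — 2 2/3 stops raised (brighter).
Net: −1 1/3 +2 1/3 +2 2/3 = +3 2/3 stops.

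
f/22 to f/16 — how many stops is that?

f/22 → f/16 — count the steps: 1 stop.

1 stop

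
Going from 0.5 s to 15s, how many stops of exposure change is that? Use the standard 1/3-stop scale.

0.5 → 0.6 → 0.8 → 1 → 1.3 → 1.6 → 2 → 2.5 → 3.2 → 4 → 5 → 6 → 8 → 10 → 13 → 15 — count the steps: 15 third-stops = 5 stops.

5 stops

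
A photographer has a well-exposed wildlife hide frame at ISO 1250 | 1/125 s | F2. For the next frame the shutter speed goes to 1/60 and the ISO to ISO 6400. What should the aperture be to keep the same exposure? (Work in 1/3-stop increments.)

f/6.3

Shutter speed: 1/125 → 1/100 → 1/80 → 1/60 — 1 stop longer (brighter).
ISO: 1250 → 1600 → 2000 → 2500 → 3200 → 4000 → 5000 → 6400 — 2 1/3 stops higher (brighter).
Net change so far: 3 1/3 stops brighter. Offset with the aperture: f/2 → f/2.2 → f/2.5 → f/2.8 → f/3.2 → f/3.5 → f/4 → f/4.5 → f/5 → f/5.6 → f/6.3.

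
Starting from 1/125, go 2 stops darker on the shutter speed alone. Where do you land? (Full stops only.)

1/500s

Shutter speed: 1/125 → 1/250 → 1/500 — 2 stops shorter (darker).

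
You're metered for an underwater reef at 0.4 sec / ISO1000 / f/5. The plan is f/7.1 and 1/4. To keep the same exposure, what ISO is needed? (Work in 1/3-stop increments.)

Aperture: f/5 → f/5.6 → f/6.3 → f/7.1 — 1 stop stopped down (darker).
Shutter speed: 0.4 → 0.3 → 1/4 — 2/3 stop faster (darker).
Net change so far: 1 2/3 stops darker. Offset with the ISO: 1000 → 1250 → 1600 → 2000 → 2500 → 3200.

ISO 3200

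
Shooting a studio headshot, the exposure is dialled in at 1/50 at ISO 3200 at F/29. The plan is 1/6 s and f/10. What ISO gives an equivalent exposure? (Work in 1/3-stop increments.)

ISO 50

Shutter speed: 1/50 → 1/40 → 1/30 → 1/25 → 1/20 → 1/15 → 1/13 → 1/10 → 1/8 → 1/6 — 3 stops longer (brighter).
Aperture: f/29 → f/25 → f/22 → f/20 → f/18 → f/16 → f/14 → f/13 → f/11 → f/10 — 3 stops wider (brighter).
Net change so far: 6 stops brighter. Offset with the ISO: 3200 → 2500 → 2000 → 1600 → 1250 → 1000 → 800 → 640 → 500 → 400 → 320 → 250 → 200 → 160 → 125 → 100 → 80 → 64 → 50.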